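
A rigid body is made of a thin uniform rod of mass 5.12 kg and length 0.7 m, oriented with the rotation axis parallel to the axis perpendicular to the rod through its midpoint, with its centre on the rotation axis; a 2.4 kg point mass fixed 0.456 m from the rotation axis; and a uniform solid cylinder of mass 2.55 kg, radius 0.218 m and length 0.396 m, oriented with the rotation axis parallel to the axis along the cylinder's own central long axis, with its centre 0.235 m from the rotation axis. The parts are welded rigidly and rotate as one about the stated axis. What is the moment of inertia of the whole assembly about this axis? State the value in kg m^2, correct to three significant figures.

0.910

Thin rod: I_cm = (1/12)ML² = (1/12)(5.12)(0.7)² = 0.20907 kg m^2; axis through the centre, so I = 0.20907 kg m^2.
Point mass: I_cm = 0; centre at d = 0.456 m, so I = I_cm + Md² gives I = 0 + (2.4)(0.456)² = 0.49905 kg m^2.
Solid cylinder: I_cm = (1/2)MR² = (1/2)(2.55)(0.218)² = 0.060593 kg m^2; centre at d = 0.235 m, so I = I_cm + Md² gives I = 0.060593 + (2.55)(0.235)² = 0.20142 kg m^2.
Total I = 0.20907 + 0.49905 + 0.20142 = 0.90953 kg m^2.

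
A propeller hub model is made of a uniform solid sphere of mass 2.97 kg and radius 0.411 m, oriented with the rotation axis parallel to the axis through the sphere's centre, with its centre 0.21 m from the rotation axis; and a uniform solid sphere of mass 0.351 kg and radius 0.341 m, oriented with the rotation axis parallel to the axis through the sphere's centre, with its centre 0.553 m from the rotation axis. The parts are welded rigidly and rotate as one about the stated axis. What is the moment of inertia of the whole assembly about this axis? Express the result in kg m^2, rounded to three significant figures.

0.455

Solid sphere: I_cm = (2/5)MR² = (2/5)(2.97)(0.411)² = 0.20068 kg m^2; centre at d = 0.21 m, so I = I_cm + Md² gives I = 0.20068 + (2.97)(0.21)² = 0.33166 kg m^2.
Solid sphere: I_cm = (2/5)MR² = (2/5)(0.351)(0.341)² = 0.016326 kg m^2; centre at d = 0.553 m, so I = I_cm + Md² gives I = 0.016326 + (0.351)(0.553)² = 0.12366 kg m^2.
Total I = 0.33166 + 0.12366 = 0.45532 kg m^2.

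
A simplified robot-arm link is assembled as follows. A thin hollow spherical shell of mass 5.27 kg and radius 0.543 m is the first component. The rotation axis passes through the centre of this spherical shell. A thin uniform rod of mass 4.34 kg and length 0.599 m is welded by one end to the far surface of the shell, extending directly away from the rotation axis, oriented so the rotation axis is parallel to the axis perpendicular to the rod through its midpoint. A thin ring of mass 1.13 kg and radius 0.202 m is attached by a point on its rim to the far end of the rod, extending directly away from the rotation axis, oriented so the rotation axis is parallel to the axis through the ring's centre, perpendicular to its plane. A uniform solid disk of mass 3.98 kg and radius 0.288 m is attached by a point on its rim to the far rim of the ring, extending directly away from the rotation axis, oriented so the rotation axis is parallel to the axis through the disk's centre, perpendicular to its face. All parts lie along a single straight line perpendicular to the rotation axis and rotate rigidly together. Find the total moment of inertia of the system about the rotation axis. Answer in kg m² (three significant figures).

19.9

Spherical shell: I_cm = (2/3)MR² = (2/3)(5.27)(0.543)² = 1.0359 kg m²; axis through the centre, so I = 1.0359 kg m².
Thin rod: I_cm = (1/12)ML² = (1/12)(4.34)(0.599)² = 0.12977 kg m²; centre at d = 0.543 + 0.2995 = 0.8425 m, so the parallel axis theorem gives I = 0.12977 + (4.34)(0.8425)² = 3.2103 kg m².
Thin ring: I_cm = MR² = (1.13)(0.202)² = 0.046109 kg m²; centre at d = 0.543 + 0.2995 + 0.2995 + 0.202 = 1.344 m, so the parallel axis theorem gives I = 0.046109 + (1.13)(1.344)² = 2.0873 kg m².
Solid disk: I_cm = (1/2)MR² = (1/2)(3.98)(0.288)² = 0.16506 kg m²; centre at d = 0.543 + 0.2995 + 0.2995 + 0.202 + 0.202 + 0.288 = 1.834 m, so the parallel axis theorem gives I = 0.16506 + (3.98)(1.834)² = 13.552 kg m².
Total I = 1.0359 + 3.2103 + 2.0873 + 13.552 = 19.886 kg m².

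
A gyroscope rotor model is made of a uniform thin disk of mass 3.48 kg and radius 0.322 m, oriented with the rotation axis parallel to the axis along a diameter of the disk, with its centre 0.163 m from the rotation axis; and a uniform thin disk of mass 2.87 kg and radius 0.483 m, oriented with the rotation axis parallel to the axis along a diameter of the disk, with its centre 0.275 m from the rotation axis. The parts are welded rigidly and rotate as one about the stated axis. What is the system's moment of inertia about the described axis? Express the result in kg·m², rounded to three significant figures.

Thin disk: I_cm = (1/4)MR² = (1/4)(3.48)(0.322)² = 0.090205 kg·m²; centre at d = 0.163 m, so I = I_cm + Md² gives I = 0.090205 + (3.48)(0.163)² = 0.18267 kg·m².
Thin disk: I_cm = (1/4)MR² = (1/4)(2.87)(0.483)² = 0.16738 kg·m²; centre at d = 0.275 m, so I = I_cm + Md² gives I = 0.16738 + (2.87)(0.275)² = 0.38443 kg·m².
Total I = 0.18267 + 0.38443 = 0.56709 kg·m².

0.567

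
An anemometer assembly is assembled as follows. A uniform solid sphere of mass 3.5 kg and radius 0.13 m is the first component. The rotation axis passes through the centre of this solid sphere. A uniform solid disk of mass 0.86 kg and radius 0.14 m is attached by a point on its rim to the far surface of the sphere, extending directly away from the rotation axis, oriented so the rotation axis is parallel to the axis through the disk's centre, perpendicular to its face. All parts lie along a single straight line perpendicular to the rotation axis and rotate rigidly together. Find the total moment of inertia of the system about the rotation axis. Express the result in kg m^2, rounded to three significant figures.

Solid sphere: I_cm = (2/5)MR² = (2/5)(3.5)(0.13)² = 0.02366 kg m^2; axis through the centre, so I = 0.02366 kg m^2.
Solid disk: I_cm = (1/2)MR² = (1/2)(0.86)(0.14)² = 0.008428 kg m^2; centre at d = 0.13 + 0.14 = 0.27 m, so I = I_cm + Md² gives I = 0.008428 + (0.86)(0.27)² = 0.071122 kg m^2.
Total I = 0.02366 + 0.071122 = 0.094782 kg m^2.

0.0948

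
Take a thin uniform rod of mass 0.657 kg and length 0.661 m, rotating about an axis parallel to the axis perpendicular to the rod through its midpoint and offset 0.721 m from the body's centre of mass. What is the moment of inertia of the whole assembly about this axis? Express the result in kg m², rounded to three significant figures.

I_cm = (1/12)ML² = (1/12)(0.657)(0.661)² = 0.023921 kg m²; centre at d = 0.721 m, so I = I_cm + Md² gives I = 0.023921 + (0.657)(0.721)² = 0.36546 kg m².

0.365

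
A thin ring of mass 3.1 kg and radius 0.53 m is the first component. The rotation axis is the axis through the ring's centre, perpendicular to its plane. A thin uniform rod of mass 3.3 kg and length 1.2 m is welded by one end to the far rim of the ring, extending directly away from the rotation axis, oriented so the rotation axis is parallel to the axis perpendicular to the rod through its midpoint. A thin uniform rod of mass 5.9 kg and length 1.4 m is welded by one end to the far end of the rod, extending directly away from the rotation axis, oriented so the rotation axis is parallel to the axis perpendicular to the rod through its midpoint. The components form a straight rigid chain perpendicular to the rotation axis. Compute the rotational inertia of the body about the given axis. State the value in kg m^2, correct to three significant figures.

41.3

Thin ring: I_cm = MR² = (3.1)(0.53)² = 0.87079 kg m^2; axis through the centre, so I = 0.87079 kg m^2.
Thin rod: I_cm = (1/12)ML² = (1/12)(3.3)(1.2)² = 0.396 kg m^2; centre at d = 0.53 + 0.6 = 1.13 m, so the parallel axis theorem gives I = 0.396 + (3.3)(1.13)² = 4.6098 kg m^2.
Thin rod: I_cm = (1/12)ML² = (1/12)(5.9)(1.4)² = 0.96367 kg m^2; centre at d = 0.53 + 0.6 + 0.6 + 0.7 = 2.43 m, so the parallel axis theorem gives I = 0.96367 + (5.9)(2.43)² = 35.803 kg m^2.
Total I = 0.87079 + 4.6098 + 35.803 = 41.283 kg m^2.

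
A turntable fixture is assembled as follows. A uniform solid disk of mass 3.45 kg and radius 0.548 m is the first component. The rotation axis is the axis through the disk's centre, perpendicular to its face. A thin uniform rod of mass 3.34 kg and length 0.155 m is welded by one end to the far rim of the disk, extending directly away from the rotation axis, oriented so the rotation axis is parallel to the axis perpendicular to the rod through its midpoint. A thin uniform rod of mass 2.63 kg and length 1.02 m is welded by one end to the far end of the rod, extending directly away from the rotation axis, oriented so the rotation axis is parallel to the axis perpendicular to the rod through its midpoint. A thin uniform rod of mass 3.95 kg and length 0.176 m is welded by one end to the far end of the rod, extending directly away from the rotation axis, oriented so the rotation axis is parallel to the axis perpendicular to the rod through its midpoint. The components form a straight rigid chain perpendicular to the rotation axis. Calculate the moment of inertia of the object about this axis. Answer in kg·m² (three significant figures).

18.9

Solid disk: I_cm = (1/2)MR² = (1/2)(3.45)(0.548)² = 0.51802 kg·m²; axis through the centre, so I = 0.51802 kg·m².
Thin rod: I_cm = (1/12)ML² = (1/12)(3.34)(0.155)² = 0.006687 kg·m²; centre at d = 0.548 + 0.0775 = 0.6255 m, so the parallel axis theorem gives I = 0.006687 + (3.34)(0.6255)² = 1.3135 kg·m².
Thin rod: I_cm = (1/12)ML² = (1/12)(2.63)(1.02)² = 0.22802 kg·m²; centre at d = 0.548 + 0.0775 + 0.0775 + 0.51 = 1.213 m, so the parallel axis theorem gives I = 0.22802 + (2.63)(1.213)² = 4.0977 kg·m².
Thin rod: I_cm = (1/12)ML² = (1/12)(3.95)(0.176)² = 0.010196 kg·m²; centre at d = 0.548 + 0.0775 + 0.0775 + 0.51 + 0.51 + 0.088 = 1.811 m, so the parallel axis theorem gives I = 0.010196 + (3.95)(1.811)² = 12.965 kg·m².
Total I = 0.51802 + 1.3135 + 4.0977 + 12.965 = 18.894 kg·m².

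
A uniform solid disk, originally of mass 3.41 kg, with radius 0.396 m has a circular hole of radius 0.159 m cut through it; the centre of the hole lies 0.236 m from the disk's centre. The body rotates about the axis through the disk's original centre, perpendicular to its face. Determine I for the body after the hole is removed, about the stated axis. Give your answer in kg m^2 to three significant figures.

Unpierced body about its centre: I₀ = (1/2)MR² = (1/2)(3.41)(0.396)² = 0.26737 kg m^2.
The removed disk has mass m = M·(r/R)² = (3.41)(0.159/0.396)² = 0.54974 kg (same uniform areal density).
Its moment of inertia about the rotation axis (parallel-axis theorem): I_hole = (1/2)mr² + md² = (1/2)(0.54974)(0.159)² + (0.54974)(0.236)² = 0.037567 kg m^2.
Treating the hole as negative mass, I = I₀ − I_hole = 0.26737 − 0.037567 = 0.2298 kg m^2.

0.230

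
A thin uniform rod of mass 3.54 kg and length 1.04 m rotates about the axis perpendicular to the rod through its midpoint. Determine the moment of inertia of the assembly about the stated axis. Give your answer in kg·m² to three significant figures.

0.319

I_cm = (1/12)ML² = (1/12)(3.54)(1.04)² = 0.31907 kg·m²; axis through the centre, so I = 0.31907 kg·m².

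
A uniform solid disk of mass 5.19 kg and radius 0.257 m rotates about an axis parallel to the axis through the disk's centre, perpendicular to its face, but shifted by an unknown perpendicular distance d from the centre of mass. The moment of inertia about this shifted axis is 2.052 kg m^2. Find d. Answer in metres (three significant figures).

About the centre-of-mass axis, I_cm = (1/2)MR² = (1/2)(5.19)(0.257)² = 0.1714 kg m^2.
Parallel axis theorem: I = I_cm + Md², so Md² = 2.052 − 0.1714 = 1.8806 kg m^2.
d = √(1.8806 / 5.19) = 0.60196 m.

0.602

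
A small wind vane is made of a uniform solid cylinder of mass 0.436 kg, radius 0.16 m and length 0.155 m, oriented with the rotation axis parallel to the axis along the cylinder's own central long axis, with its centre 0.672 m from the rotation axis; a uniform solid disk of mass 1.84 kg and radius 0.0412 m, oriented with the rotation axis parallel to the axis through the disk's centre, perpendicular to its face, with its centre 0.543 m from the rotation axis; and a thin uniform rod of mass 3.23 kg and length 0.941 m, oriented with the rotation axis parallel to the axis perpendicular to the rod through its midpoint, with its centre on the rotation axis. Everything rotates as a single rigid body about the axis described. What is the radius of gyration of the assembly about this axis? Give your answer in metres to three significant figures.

0.423

Solid cylinder: I_cm = (1/2)MR² = (1/2)(0.436)(0.16)² = 0.0055808 kg·m²; centre at d = 0.672 m, so I = I_cm + Md² gives I = 0.0055808 + (0.436)(0.672)² = 0.20247 kg·m².
Solid disk: I_cm = (1/2)MR² = (1/2)(1.84)(0.0412)² = 0.0015616 kg·m²; centre at d = 0.543 m, so I = I_cm + Md² gives I = 0.0015616 + (1.84)(0.543)² = 0.54408 kg·m².
Thin rod: I_cm = (1/12)ML² = (1/12)(3.23)(0.941)² = 0.23834 kg·m²; axis through the centre, so I = 0.23834 kg·m².
Total I = 0.9849 kg·m²; total mass M = 5.506 kg.
k = √(I/M) = √(0.9849/5.506) = 0.42294 m.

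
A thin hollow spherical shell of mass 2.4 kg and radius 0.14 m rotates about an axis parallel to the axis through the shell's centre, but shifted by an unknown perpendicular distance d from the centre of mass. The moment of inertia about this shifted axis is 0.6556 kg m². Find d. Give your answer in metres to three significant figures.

0.510

About the centre-of-mass axis, I_cm = (2/3)MR² = (2/3)(2.4)(0.14)² = 0.03136 kg m².
Parallel axis theorem: I = I_cm + Md², so Md² = 0.6556 − 0.03136 = 0.62424 kg m².
d = √(0.62424 / 2.4) = 0.51 m.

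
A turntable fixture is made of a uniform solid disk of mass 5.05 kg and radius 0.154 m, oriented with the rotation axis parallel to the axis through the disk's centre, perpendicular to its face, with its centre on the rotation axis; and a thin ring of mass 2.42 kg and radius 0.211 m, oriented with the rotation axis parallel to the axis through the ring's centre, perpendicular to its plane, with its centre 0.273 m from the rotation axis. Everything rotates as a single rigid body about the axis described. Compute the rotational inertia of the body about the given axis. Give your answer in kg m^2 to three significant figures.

Solid disk: I_cm = (1/2)MR² = (1/2)(5.05)(0.154)² = 0.059883 kg m^2; axis through the centre, so I = 0.059883 kg m^2.
Thin ring: I_cm = MR² = (2.42)(0.211)² = 0.10774 kg m^2; centre at d = 0.273 m, so the parallel axis theorem gives I = 0.10774 + (2.42)(0.273)² = 0.2881 kg m^2.
Total I = 0.059883 + 0.2881 = 0.34798 kg m^2.

0.348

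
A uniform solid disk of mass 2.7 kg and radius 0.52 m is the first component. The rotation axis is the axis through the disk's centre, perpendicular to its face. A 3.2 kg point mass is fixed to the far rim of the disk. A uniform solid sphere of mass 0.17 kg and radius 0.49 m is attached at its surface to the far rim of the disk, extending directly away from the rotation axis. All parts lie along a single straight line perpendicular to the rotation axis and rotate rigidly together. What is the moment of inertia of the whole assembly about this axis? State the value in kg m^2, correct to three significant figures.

Solid disk: I_cm = (1/2)MR² = (1/2)(2.7)(0.52)² = 0.36504 kg m^2; axis through the centre, so I = 0.36504 kg m^2.
Point mass: I_cm = 0; centre at d = 0.52 m, so the parallel axis theorem gives I = 0 + (3.2)(0.52)² = 0.86528 kg m^2.
Solid sphere: I_cm = (2/5)MR² = (2/5)(0.17)(0.49)² = 0.016327 kg m^2; centre at d = 0.52 + 0.49 = 1.01 m, so the parallel axis theorem gives I = 0.016327 + (0.17)(1.01)² = 0.18974 kg m^2.
Total I = 0.36504 + 0.86528 + 0.18974 = 1.4201 kg m^2.

1.42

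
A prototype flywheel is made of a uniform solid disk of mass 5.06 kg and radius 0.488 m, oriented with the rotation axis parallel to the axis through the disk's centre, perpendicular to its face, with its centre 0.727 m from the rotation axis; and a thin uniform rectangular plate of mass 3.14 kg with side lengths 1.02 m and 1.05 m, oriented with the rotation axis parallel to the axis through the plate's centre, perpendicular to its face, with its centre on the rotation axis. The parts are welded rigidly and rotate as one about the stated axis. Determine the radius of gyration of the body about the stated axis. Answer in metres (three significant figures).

0.684

Solid disk: I_cm = (1/2)MR² = (1/2)(5.06)(0.488)² = 0.6025 kg m²; centre at d = 0.727 m, so the parallel axis theorem gives I = 0.6025 + (5.06)(0.727)² = 3.2769 kg m².
Rectangular plate: I_cm = (1/12)M(a²+b²) = (1/12)(3.14)[(1.02)² + (1.05)²] = 0.56073 kg m²; axis through the centre, so I = 0.56073 kg m².
Total I = 3.8376 kg m²; total mass M = 8.2 kg.
k = √(I/M) = √(3.8376/8.2) = 0.6841 m.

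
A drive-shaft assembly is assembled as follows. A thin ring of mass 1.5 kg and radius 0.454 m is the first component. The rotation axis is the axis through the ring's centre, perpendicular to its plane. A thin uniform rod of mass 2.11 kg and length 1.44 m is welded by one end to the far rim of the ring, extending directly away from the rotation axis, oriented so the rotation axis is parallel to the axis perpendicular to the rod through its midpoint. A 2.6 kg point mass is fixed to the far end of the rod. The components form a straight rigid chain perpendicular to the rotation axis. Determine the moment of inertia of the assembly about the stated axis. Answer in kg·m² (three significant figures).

12.9

Thin ring: I_cm = MR² = (1.5)(0.454)² = 0.30917 kg·m²; axis through the centre, so I = 0.30917 kg·m².
Thin rod: I_cm = (1/12)ML² = (1/12)(2.11)(1.44)² = 0.36461 kg·m²; centre at d = 0.454 + 0.72 = 1.174 m, so the parallel axis theorem gives I = 0.36461 + (2.11)(1.174)² = 3.2728 kg·m².
Point mass: I_cm = 0; centre at d = 0.454 + 0.72 + 0.72 = 1.894 m, so the parallel axis theorem gives I = 0 + (2.6)(1.894)² = 9.3268 kg·m².
Total I = 0.30917 + 3.2728 + 9.3268 = 12.909 kg·m².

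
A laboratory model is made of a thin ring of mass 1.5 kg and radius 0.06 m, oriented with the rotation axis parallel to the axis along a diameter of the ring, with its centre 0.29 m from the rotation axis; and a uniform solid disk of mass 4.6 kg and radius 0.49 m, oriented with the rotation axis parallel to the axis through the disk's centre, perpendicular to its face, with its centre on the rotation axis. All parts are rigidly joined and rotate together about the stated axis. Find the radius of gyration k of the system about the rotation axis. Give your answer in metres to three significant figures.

Thin ring: I_cm = (1/2)MR² = (1/2)(1.5)(0.06)² = 0.0027 kg m²; centre at d = 0.29 m, so the parallel axis theorem gives I = 0.0027 + (1.5)(0.29)² = 0.12885 kg m².
Solid disk: I_cm = (1/2)MR² = (1/2)(4.6)(0.49)² = 0.55223 kg m²; axis through the centre, so I = 0.55223 kg m².
Total I = 0.68108 kg m²; total mass M = 6.1 kg.
k = √(I/M) = √(0.68108/6.1) = 0.33414 m.

0.334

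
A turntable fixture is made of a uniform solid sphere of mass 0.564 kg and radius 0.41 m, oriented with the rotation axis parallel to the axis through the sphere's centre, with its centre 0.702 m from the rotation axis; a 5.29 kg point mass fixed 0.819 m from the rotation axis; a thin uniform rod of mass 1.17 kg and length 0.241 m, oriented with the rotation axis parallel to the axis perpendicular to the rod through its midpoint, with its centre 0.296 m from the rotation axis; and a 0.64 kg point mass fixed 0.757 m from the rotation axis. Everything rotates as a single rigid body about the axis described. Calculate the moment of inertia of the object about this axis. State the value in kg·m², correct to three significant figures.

4.34

Solid sphere: I_cm = (2/5)MR² = (2/5)(0.564)(0.41)² = 0.037923 kg·m²; centre at d = 0.702 m, so I = I_cm + Md² gives I = 0.037923 + (0.564)(0.702)² = 0.31586 kg·m².
Point mass: I_cm = 0; centre at d = 0.819 m, so I = I_cm + Md² gives I = 0 + (5.29)(0.819)² = 3.5483 kg·m².
Thin rod: I_cm = (1/12)ML² = (1/12)(1.17)(0.241)² = 0.0056629 kg·m²; centre at d = 0.296 m, so I = I_cm + Md² gives I = 0.0056629 + (1.17)(0.296)² = 0.10817 kg·m².
Point mass: I_cm = 0; centre at d = 0.757 m, so I = I_cm + Md² gives I = 0 + (0.64)(0.757)² = 0.36675 kg·m².
Total I = 0.31586 + 3.5483 + 0.10817 + 0.36675 = 4.3391 kg·m².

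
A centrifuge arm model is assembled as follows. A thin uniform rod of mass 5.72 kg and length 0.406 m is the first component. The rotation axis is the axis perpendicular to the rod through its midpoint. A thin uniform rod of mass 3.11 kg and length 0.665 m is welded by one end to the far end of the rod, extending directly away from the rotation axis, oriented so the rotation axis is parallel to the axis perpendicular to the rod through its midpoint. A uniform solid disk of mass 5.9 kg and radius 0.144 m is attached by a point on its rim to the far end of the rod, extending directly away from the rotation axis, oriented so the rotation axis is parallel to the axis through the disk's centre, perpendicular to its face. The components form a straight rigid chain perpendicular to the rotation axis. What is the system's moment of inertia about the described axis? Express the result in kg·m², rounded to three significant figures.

7.19

Thin rod: I_cm = (1/12)ML² = (1/12)(5.72)(0.406)² = 0.078572 kg·m²; axis through the centre, so I = 0.078572 kg·m².
Thin rod: I_cm = (1/12)ML² = (1/12)(3.11)(0.665)² = 0.11461 kg·m²; centre at d = 0.203 + 0.3325 = 0.5355 m, so the parallel axis theorem gives I = 0.11461 + (3.11)(0.5355)² = 1.0064 kg·m².
Solid disk: I_cm = (1/2)MR² = (1/2)(5.9)(0.144)² = 0.061171 kg·m²; centre at d = 0.203 + 0.3325 + 0.3325 + 0.144 = 1.012 m, so the parallel axis theorem gives I = 0.061171 + (5.9)(1.012)² = 6.1036 kg·m².
Total I = 0.078572 + 1.0064 + 6.1036 = 7.1886 kg·m².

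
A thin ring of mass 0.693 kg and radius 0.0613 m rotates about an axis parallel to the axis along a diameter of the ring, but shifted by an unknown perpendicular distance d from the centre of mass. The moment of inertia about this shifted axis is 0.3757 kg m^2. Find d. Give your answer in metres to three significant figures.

0.735

About the centre-of-mass axis, I_cm = (1/2)MR² = (1/2)(0.693)(0.0613)² = 0.001302 kg m^2.
Parallel axis theorem: I = I_cm + Md², so Md² = 0.3757 − 0.001302 = 0.3744 kg m^2.
d = √(0.3744 / 0.693) = 0.73502 m.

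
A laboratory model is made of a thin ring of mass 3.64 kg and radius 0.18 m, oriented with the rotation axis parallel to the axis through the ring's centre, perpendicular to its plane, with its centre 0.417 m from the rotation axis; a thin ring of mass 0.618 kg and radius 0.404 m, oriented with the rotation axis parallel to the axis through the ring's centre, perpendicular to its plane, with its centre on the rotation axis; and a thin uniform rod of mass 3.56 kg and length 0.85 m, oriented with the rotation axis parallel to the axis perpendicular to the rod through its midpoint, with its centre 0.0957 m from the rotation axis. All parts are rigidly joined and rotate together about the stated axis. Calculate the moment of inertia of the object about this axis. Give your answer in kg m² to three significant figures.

1.10

Thin ring: I_cm = MR² = (3.64)(0.18)² = 0.11794 kg m²; centre at d = 0.417 m, so I = I_cm + Md² gives I = 0.11794 + (3.64)(0.417)² = 0.75089 kg m².
Thin ring: I_cm = MR² = (0.618)(0.404)² = 0.10087 kg m²; axis through the centre, so I = 0.10087 kg m².
Thin rod: I_cm = (1/12)ML² = (1/12)(3.56)(0.85)² = 0.21434 kg m²; centre at d = 0.0957 m, so I = I_cm + Md² gives I = 0.21434 + (3.56)(0.0957)² = 0.24695 kg m².
Total I = 0.75089 + 0.10087 + 0.24695 = 1.0987 kg m².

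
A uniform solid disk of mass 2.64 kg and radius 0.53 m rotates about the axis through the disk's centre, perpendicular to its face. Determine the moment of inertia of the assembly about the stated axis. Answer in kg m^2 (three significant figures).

0.371

I_cm = (1/2)MR² = (1/2)(2.64)(0.53)² = 0.37079 kg m^2; axis through the centre, so I = 0.37079 kg m^2.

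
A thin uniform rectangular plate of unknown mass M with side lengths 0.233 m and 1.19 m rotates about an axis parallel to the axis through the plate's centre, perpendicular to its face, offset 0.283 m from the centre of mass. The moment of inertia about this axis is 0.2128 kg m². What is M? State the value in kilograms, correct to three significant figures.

1.05

I = I_cm + Md² = (1/12)M(a²+b²) + Md² = M·[0.0833333·[(0.233)² + (1.19)²] + (0.283)²] = M·0.20262.
So M = 0.2128 / 0.20262 = 1.0502 kg.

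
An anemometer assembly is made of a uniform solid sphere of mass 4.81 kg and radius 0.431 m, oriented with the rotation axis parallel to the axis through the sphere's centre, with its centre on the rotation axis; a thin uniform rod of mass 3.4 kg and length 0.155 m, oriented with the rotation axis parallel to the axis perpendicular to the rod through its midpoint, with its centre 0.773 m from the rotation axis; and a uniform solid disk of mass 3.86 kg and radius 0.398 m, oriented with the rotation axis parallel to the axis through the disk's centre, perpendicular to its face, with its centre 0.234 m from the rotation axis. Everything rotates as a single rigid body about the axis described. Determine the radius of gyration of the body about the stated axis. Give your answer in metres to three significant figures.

Solid sphere: I_cm = (2/5)MR² = (2/5)(4.81)(0.431)² = 0.3574 kg m^2; axis through the centre, so I = 0.3574 kg m^2.
Thin rod: I_cm = (1/12)ML² = (1/12)(3.4)(0.155)² = 0.0068071 kg m^2; centre at d = 0.773 m, so the parallel axis theorem gives I = 0.0068071 + (3.4)(0.773)² = 2.0384 kg m^2.
Solid disk: I_cm = (1/2)MR² = (1/2)(3.86)(0.398)² = 0.30572 kg m^2; centre at d = 0.234 m, so the parallel axis theorem gives I = 0.30572 + (3.86)(0.234)² = 0.51708 kg m^2.
Total I = 2.9129 kg m^2; total mass M = 12.07 kg.
k = √(I/M) = √(2.9129/12.07) = 0.49126 m.

0.491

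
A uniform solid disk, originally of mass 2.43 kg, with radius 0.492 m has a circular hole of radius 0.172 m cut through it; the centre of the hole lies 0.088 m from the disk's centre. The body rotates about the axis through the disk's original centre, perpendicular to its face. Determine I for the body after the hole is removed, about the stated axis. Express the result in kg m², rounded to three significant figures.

0.287

Unpierced body about its centre: I₀ = (1/2)MR² = (1/2)(2.43)(0.492)² = 0.29411 kg m².
The removed disk has mass m = M·(r/R)² = (2.43)(0.172/0.492)² = 0.29698 kg (same uniform areal density).
Its moment of inertia about the rotation axis (parallel-axis theorem): I_hole = (1/2)mr² + md² = (1/2)(0.29698)(0.172)² + (0.29698)(0.088)² = 0.0066928 kg m².
Treating the hole as negative mass, I = I₀ − I_hole = 0.29411 − 0.0066928 = 0.28741 kg m².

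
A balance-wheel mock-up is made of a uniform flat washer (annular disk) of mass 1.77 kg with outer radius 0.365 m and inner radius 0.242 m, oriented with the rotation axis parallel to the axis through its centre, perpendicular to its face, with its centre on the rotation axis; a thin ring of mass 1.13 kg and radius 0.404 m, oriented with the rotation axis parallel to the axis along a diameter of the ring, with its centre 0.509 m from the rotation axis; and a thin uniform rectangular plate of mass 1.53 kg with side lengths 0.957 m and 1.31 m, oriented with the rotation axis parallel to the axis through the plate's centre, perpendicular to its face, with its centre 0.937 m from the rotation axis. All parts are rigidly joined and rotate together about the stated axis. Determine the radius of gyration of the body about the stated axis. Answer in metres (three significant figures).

Annular disk: I_cm = (1/2)M(R²+r²) = (1/2)(1.77)[(0.365)² + (0.242)²] = 0.16973 kg m²; axis through the centre, so I = 0.16973 kg m².
Thin ring: I_cm = (1/2)MR² = (1/2)(1.13)(0.404)² = 0.092217 kg m²; centre at d = 0.509 m, so I = I_cm + Md² gives I = 0.092217 + (1.13)(0.509)² = 0.38498 kg m².
Rectangular plate: I_cm = (1/12)M(a²+b²) = (1/12)(1.53)[(0.957)² + (1.31)²] = 0.33557 kg m²; centre at d = 0.937 m, so I = I_cm + Md² gives I = 0.33557 + (1.53)(0.937)² = 1.6789 kg m².
Total I = 2.2336 kg m²; total mass M = 4.43 kg.
k = √(I/M) = √(2.2336/4.43) = 0.71007 m.

0.710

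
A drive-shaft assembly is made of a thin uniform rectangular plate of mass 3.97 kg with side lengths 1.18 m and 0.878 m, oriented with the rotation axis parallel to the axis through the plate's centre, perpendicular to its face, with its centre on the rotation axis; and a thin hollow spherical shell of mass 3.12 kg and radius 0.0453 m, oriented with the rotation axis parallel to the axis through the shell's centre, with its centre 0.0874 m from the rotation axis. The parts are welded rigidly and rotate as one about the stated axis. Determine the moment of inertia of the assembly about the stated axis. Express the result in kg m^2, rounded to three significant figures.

Rectangular plate: I_cm = (1/12)M(a²+b²) = (1/12)(3.97)[(1.18)² + (0.878)²] = 0.71569 kg m^2; axis through the centre, so I = 0.71569 kg m^2.
Spherical shell: I_cm = (2/3)MR² = (2/3)(3.12)(0.0453)² = 0.0042683 kg m^2; centre at d = 0.0874 m, so I = I_cm + Md² gives I = 0.0042683 + (3.12)(0.0874)² = 0.028101 kg m^2.
Total I = 0.71569 + 0.028101 = 0.74379 kg m^2.

0.744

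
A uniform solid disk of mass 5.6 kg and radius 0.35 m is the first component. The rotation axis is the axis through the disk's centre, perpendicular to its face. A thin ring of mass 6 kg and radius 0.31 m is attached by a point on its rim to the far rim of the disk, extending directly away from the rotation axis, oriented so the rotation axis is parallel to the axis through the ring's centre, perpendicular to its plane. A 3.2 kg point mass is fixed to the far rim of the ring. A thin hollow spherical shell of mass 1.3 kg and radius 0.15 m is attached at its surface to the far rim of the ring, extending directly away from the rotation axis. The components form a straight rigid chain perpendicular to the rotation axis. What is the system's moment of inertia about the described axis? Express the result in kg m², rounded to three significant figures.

8.19

Solid disk: I_cm = (1/2)MR² = (1/2)(5.6)(0.35)² = 0.343 kg m²; axis through the centre, so I = 0.343 kg m².
Thin ring: I_cm = MR² = (6)(0.31)² = 0.5766 kg m²; centre at d = 0.35 + 0.31 = 0.66 m, so the parallel axis theorem gives I = 0.5766 + (6)(0.66)² = 3.1902 kg m².
Point mass: I_cm = 0; centre at d = 0.35 + 0.31 + 0.31 = 0.97 m, so the parallel axis theorem gives I = 0 + (3.2)(0.97)² = 3.0109 kg m².
Spherical shell: I_cm = (2/3)MR² = (2/3)(1.3)(0.15)² = 0.0195 kg m²; centre at d = 0.35 + 0.31 + 0.31 + 0.15 = 1.12 m, so the parallel axis theorem gives I = 0.0195 + (1.3)(1.12)² = 1.6502 kg m².
Total I = 0.343 + 3.1902 + 3.0109 + 1.6502 = 8.1943 kg m².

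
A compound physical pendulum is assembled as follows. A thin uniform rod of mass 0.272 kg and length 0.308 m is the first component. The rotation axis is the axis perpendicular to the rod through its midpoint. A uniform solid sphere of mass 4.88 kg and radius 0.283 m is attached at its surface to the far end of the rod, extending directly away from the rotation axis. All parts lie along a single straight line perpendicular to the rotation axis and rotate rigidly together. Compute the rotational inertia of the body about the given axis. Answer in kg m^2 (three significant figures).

1.09

Thin rod: I_cm = (1/12)ML² = (1/12)(0.272)(0.308)² = 0.0021503 kg m^2; axis through the centre, so I = 0.0021503 kg m^2.
Solid sphere: I_cm = (2/5)MR² = (2/5)(4.88)(0.283)² = 0.15633 kg m^2; centre at d = 0.154 + 0.283 = 0.437 m, so the parallel axis theorem gives I = 0.15633 + (4.88)(0.437)² = 1.0883 kg m^2.
Total I = 0.0021503 + 1.0883 = 1.0904 kg m^2.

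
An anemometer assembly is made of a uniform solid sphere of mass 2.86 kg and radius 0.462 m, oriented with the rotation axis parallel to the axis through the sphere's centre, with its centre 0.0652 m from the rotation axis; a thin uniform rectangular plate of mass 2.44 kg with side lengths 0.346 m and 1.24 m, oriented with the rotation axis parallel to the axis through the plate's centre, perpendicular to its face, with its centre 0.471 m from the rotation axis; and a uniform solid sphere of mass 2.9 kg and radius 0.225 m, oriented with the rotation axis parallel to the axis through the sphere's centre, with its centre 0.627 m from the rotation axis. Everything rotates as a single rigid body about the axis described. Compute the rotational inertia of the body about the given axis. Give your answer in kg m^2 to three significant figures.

2.33

Solid sphere: I_cm = (2/5)MR² = (2/5)(2.86)(0.462)² = 0.24418 kg m^2; centre at d = 0.0652 m, so I = I_cm + Md² gives I = 0.24418 + (2.86)(0.0652)² = 0.25634 kg m^2.
Rectangular plate: I_cm = (1/12)M(a²+b²) = (1/12)(2.44)[(0.346)² + (1.24)²] = 0.33699 kg m^2; centre at d = 0.471 m, so I = I_cm + Md² gives I = 0.33699 + (2.44)(0.471)² = 0.87828 kg m^2.
Solid sphere: I_cm = (2/5)MR² = (2/5)(2.9)(0.225)² = 0.058725 kg m^2; centre at d = 0.627 m, so I = I_cm + Md² gives I = 0.058725 + (2.9)(0.627)² = 1.1988 kg m^2.
Total I = 0.25634 + 0.87828 + 1.1988 = 2.3334 kg m^2.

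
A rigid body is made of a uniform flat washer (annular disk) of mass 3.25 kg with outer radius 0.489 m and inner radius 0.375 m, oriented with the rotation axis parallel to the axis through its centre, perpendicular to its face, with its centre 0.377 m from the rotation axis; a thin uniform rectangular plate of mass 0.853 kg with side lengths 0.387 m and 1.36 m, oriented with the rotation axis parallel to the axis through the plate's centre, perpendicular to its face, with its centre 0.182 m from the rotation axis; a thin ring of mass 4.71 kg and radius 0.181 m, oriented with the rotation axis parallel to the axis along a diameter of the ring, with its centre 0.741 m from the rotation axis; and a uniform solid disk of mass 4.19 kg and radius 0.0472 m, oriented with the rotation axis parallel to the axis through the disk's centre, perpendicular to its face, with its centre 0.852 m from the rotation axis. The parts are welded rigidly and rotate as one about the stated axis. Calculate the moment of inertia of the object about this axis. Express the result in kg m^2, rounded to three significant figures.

Annular disk: I_cm = (1/2)M(R²+r²) = (1/2)(3.25)[(0.489)² + (0.375)²] = 0.61709 kg m^2; centre at d = 0.377 m, so the parallel axis theorem gives I = 0.61709 + (3.25)(0.377)² = 1.079 kg m^2.
Rectangular plate: I_cm = (1/12)M(a²+b²) = (1/12)(0.853)[(0.387)² + (1.36)²] = 0.14212 kg m^2; centre at d = 0.182 m, so the parallel axis theorem gives I = 0.14212 + (0.853)(0.182)² = 0.17038 kg m^2.
Thin ring: I_cm = (1/2)MR² = (1/2)(4.71)(0.181)² = 0.077152 kg m^2; centre at d = 0.741 m, so the parallel axis theorem gives I = 0.077152 + (4.71)(0.741)² = 2.6633 kg m^2.
Solid disk: I_cm = (1/2)MR² = (1/2)(4.19)(0.0472)² = 0.0046673 kg m^2; centre at d = 0.852 m, so the parallel axis theorem gives I = 0.0046673 + (4.19)(0.852)² = 3.0462 kg m^2.
Total I = 1.079 + 0.17038 + 2.6633 + 3.0462 = 6.9589 kg m^2.

6.96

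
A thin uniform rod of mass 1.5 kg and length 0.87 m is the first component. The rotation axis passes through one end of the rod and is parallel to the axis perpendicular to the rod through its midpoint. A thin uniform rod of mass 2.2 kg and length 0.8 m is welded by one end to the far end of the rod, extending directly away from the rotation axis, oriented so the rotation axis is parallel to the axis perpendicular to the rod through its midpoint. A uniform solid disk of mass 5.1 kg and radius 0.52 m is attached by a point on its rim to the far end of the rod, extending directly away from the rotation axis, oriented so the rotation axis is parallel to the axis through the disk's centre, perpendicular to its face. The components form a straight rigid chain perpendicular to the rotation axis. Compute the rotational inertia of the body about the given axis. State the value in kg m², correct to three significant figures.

29.2

Thin rod: I_cm = (1/12)ML² = (1/12)(1.5)(0.87)² = 0.094613 kg m²; centre at d = 0.435 m, so I = I_cm + Md² gives I = 0.094613 + (1.5)(0.435)² = 0.37845 kg m².
Thin rod: I_cm = (1/12)ML² = (1/12)(2.2)(0.8)² = 0.11733 kg m²; centre at d = 0.435 + 0.435 + 0.4 = 1.27 m, so I = I_cm + Md² gives I = 0.11733 + (2.2)(1.27)² = 3.6657 kg m².
Solid disk: I_cm = (1/2)MR² = (1/2)(5.1)(0.52)² = 0.68952 kg m²; centre at d = 0.435 + 0.435 + 0.4 + 0.4 + 0.52 = 2.19 m, so I = I_cm + Md² gives I = 0.68952 + (5.1)(2.19)² = 25.15 kg m².
Total I = 0.37845 + 3.6657 + 25.15 = 29.194 kg m².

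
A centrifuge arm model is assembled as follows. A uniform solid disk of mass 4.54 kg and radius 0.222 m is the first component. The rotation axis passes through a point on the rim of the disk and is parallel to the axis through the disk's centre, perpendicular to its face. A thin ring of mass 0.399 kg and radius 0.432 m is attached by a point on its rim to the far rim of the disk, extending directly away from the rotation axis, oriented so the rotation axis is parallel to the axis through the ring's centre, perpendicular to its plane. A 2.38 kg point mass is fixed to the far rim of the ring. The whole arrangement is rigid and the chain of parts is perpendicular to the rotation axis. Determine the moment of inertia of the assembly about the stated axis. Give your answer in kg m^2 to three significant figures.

4.79

Solid disk: I_cm = (1/2)MR² = (1/2)(4.54)(0.222)² = 0.11187 kg m^2; centre at d = 0.222 m, so I = I_cm + Md² gives I = 0.11187 + (4.54)(0.222)² = 0.33562 kg m^2.
Thin ring: I_cm = MR² = (0.399)(0.432)² = 0.074463 kg m^2; centre at d = 0.222 + 0.222 + 0.432 = 0.876 m, so I = I_cm + Md² gives I = 0.074463 + (0.399)(0.876)² = 0.38065 kg m^2.
Point mass: I_cm = 0; centre at d = 0.222 + 0.222 + 0.432 + 0.432 = 1.308 m, so I = I_cm + Md² gives I = 0 + (2.38)(1.308)² = 4.0719 kg m^2.
Total I = 0.33562 + 0.38065 + 4.0719 = 4.7881 kg m^2.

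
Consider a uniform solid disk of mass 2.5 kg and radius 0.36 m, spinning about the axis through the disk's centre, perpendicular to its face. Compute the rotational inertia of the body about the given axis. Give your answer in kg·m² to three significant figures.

0.162

I_cm = (1/2)MR² = (1/2)(2.5)(0.36)² = 0.162 kg·m²; axis through the centre, so I = 0.162 kg·m².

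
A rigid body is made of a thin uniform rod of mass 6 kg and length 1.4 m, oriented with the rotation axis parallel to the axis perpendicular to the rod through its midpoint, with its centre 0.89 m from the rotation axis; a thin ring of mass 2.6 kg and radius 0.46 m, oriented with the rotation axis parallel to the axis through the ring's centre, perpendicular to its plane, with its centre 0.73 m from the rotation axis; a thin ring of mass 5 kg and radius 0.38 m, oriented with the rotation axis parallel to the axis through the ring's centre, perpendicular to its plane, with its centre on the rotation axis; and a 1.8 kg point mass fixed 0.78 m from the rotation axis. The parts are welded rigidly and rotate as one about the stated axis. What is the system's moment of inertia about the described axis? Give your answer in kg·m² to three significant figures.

9.49

Thin rod: I_cm = (1/12)ML² = (1/12)(6)(1.4)² = 0.98 kg·m²; centre at d = 0.89 m, so I = I_cm + Md² gives I = 0.98 + (6)(0.89)² = 5.7326 kg·m².
Thin ring: I_cm = MR² = (2.6)(0.46)² = 0.55016 kg·m²; centre at d = 0.73 m, so I = I_cm + Md² gives I = 0.55016 + (2.6)(0.73)² = 1.9357 kg·m².
Thin ring: I_cm = MR² = (5)(0.38)² = 0.722 kg·m²; axis through the centre, so I = 0.722 kg·m².
Point mass: I_cm = 0; centre at d = 0.78 m, so I = I_cm + Md² gives I = 0 + (1.8)(0.78)² = 1.0951 kg·m².
Total I = 5.7326 + 1.9357 + 0.722 + 1.0951 = 9.4854 kg·m².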